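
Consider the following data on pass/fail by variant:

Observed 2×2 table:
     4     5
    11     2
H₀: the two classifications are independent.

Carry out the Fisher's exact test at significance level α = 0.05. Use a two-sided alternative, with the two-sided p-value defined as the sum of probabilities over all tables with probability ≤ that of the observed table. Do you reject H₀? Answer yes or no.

reject H₀: no

Margins: r₁=9, r₂=13, c₁=15, c₂=7, n=22
p_obs = C(9,4)·C(13,11)/C(22,15); sum pmf over tables with pmf ≤ p_obs
p-value (two-sided) = 0.07430
At α=0.05: p ≥ α → fail to reject H₀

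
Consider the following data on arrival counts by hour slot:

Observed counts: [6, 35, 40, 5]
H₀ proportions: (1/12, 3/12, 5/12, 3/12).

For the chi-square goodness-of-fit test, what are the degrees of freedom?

degrees of freedom = 3

df = k − 1 = 4 − 1 = 3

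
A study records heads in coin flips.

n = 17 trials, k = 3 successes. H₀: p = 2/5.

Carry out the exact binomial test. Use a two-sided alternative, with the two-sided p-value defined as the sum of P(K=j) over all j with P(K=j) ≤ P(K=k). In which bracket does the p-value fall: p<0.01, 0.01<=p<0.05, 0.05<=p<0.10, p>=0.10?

p-value bracket: 0.05<=p<0.10

Exact binomial: n=17, k=3, p₀=2/5=0.4000
P(X=j) = C(n,j)·p₀^j·(1−p₀)^(n−j); p = Σ P(X=j) over j with P(X=j) ≤ P(X=3)
p-value (two-sided) = 0.08124
→ bracket: 0.05<=p<0.10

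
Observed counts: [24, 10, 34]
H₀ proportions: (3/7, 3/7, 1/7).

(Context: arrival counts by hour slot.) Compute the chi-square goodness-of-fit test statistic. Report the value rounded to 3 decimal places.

test statistic = 74.196

n = 68; E_i = n·p_i = [29.14, 29.14, 9.71]
χ² = (24−29.14)²/29.14 + (10−29.14)²/29.14 + (34−9.71)²/9.71 = 74.1961
df = 2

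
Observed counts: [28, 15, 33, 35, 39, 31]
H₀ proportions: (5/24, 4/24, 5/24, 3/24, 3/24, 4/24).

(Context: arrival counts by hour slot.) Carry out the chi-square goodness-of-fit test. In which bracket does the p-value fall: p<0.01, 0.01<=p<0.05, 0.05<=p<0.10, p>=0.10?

p-value bracket: p<0.01

n = 181; E_i = n·p_i = [37.71, 30.17, 37.71, 22.62, 22.62, 30.17]
χ² = (28−37.71)²/37.71 + (15−30.17)²/30.17 + (33−37.71)²/37.71 + (35−22.62)²/22.62 + (39−22.62)²/22.62 + (31−30.17)²/30.17 = 29.3558
df = 5
p-value (upper-tail) = 0.00002
→ bracket: p<0.01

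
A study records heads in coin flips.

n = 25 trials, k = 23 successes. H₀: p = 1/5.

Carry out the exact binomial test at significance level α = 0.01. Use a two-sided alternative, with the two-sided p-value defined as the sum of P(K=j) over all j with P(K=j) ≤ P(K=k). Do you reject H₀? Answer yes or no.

reject H₀: yes

Exact binomial: n=25, k=23, p₀=1/5=0.2000
P(X=j) = C(n,j)·p₀^j·(1−p₀)^(n−j); p = Σ P(X=j) over j with P(X=j) ≤ P(X=23)
p-value (two-sided) = 0.00000
At α=0.01: p < α → reject H₀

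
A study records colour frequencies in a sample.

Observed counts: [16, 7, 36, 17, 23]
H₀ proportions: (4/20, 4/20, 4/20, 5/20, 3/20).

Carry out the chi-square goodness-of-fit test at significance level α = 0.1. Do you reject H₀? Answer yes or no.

n = 99; E_i = n·p_i = [19.80, 19.80, 19.80, 24.75, 14.85]
χ² = (16−19.80)²/19.80 + (7−19.80)²/19.80 + (36−19.80)²/19.80 + (17−24.75)²/24.75 + (23−14.85)²/14.85 = 29.1582
df = 4
p-value (upper-tail) = 0.00001
At α=0.1: p < α → reject H₀

reject H₀: yes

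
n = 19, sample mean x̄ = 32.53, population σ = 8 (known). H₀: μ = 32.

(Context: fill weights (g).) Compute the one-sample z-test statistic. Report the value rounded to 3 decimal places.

SE = σ/√n = 8/√19 = 1.8353
z = (x̄−μ₀)/SE = (32.53−32)/1.8353 = 0.2888

test statistic = 0.289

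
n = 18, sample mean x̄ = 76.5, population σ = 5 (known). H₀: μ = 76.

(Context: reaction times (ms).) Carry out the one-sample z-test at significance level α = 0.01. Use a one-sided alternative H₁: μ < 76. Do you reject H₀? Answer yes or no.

reject H₀: no

SE = σ/√n = 5/√18 = 1.1785
z = (x̄−μ₀)/SE = (76.5−76)/1.1785 = 0.4243
p-value (one-sided, H₁ less) = 0.66431
At α=0.01: p ≥ α → fail to reject H₀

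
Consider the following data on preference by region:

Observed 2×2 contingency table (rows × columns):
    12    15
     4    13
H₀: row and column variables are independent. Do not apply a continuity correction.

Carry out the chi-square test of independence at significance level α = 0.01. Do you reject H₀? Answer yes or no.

Row totals [27, 17], col totals [16, 28], n=44
χ² = (12−9.82)²/9.82 + (15−17.18)²/17.18 + (4−6.18)²/6.18 + (13−10.82)²/10.82 = 1.9720
df = 1
p-value (upper-tail) = 0.16024
At α=0.01: p ≥ α → fail to reject H₀

reject H₀: no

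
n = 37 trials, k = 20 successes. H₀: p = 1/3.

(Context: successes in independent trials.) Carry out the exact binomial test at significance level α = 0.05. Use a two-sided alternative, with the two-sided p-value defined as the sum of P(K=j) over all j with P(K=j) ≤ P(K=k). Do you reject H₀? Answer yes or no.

reject H₀: yes

Exact binomial: n=37, k=20, p₀=1/3=0.3333
P(X=j) = C(n,j)·p₀^j·(1−p₀)^(n−j); p = Σ P(X=j) over j with P(X=j) ≤ P(X=20)
p-value (two-sided) = 0.01326
At α=0.05: p < α → reject H₀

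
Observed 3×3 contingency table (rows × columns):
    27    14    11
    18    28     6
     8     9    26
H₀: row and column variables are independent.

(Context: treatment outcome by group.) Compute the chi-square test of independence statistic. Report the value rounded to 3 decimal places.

Row totals [52, 52, 43], col totals [53, 51, 43], n=147
χ² = (27−18.75)²/18.75 + (14−18.04)²/18.04 + (11−15.21)²/15.21 + (18−18.75)²/18.75 + (28−18.04)²/18.04 + (6−15.21)²/15.21 + (8−15.50)²/15.50 + (9−14.92)²/14.92 + (26−12.58)²/12.58 = 37.1092
df = 4

test statistic = 37.109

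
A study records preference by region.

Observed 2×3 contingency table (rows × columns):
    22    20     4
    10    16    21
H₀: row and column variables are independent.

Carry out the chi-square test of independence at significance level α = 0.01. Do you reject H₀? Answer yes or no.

reject H₀: yes

Row totals [46, 47], col totals [32, 36, 25], n=93
χ² = (22−15.83)²/15.83 + (20−17.81)²/17.81 + (4−12.37)²/12.37 + (10−16.17)²/16.17 + (16−18.19)²/18.19 + (21−12.63)²/12.63 = 16.4956
df = 2
p-value (upper-tail) = 0.00026
At α=0.01: p < α → reject H₀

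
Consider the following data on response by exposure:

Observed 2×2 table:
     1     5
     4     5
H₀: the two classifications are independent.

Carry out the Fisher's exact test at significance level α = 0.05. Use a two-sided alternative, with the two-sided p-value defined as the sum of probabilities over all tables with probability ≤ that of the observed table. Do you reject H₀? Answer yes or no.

reject H₀: no

Margins: r₁=6, r₂=9, c₁=5, c₂=10, n=15
p_obs = C(6,1)·C(9,4)/C(15,5); sum pmf over tables with pmf ≤ p_obs
p-value (two-sided) = 0.58042
At α=0.05: p ≥ α → fail to reject H₀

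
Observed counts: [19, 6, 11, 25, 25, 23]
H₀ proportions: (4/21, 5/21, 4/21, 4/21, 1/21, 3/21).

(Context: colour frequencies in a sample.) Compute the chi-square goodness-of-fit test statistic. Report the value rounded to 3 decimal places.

test statistic = 100.091

n = 109; E_i = n·p_i = [20.76, 25.95, 20.76, 20.76, 5.19, 15.57]
χ² = (19−20.76)²/20.76 + (6−25.95)²/25.95 + (11−20.76)²/20.76 + (25−20.76)²/20.76 + (25−5.19)²/5.19 + (23−15.57)²/15.57 = 100.0913
df = 5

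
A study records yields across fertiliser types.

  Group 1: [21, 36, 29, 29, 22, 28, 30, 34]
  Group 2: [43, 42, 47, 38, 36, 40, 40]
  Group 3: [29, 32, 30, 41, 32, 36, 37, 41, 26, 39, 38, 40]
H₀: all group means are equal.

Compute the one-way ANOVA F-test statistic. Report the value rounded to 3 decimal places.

test statistic = 12.233

Group means [28.62, 40.86, 35.08], grand mean 34.667
SSB = Σnᵢ(x̄ᵢ−x̄)² = 562.351; SSW = ΣΣ(x−x̄ᵢ)² = 551.649
MSB = 562.351/2 = 281.1756; MSW = 551.649/24 = 22.9854
F = MSB/MSW = 12.2328
df = (2, 24)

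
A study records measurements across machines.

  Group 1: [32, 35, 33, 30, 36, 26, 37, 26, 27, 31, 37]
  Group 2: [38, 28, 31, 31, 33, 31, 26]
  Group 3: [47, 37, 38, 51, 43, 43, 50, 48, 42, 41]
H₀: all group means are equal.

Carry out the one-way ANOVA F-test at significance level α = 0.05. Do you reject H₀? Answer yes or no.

Group means [31.82, 31.14, 44.00], grand mean 36.000
SSB = Σnᵢ(x̄ᵢ−x̄)² = 997.506; SSW = ΣΣ(x−x̄ᵢ)² = 474.494
MSB = 997.506/2 = 498.7532; MSW = 474.494/25 = 18.9797
F = MSB/MSW = 26.2782
df = (2, 25)
p-value (upper-tail) = 0.00000
At α=0.05: p < α → reject H₀

reject H₀: yes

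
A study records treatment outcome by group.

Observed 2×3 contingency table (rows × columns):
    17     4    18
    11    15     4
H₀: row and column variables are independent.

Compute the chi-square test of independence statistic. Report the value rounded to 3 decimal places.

test statistic = 15.656

Row totals [39, 30], col totals [28, 19, 22], n=69
χ² = (17−15.83)²/15.83 + (4−10.74)²/10.74 + (18−12.43)²/12.43 + (11−12.17)²/12.17 + (15−8.26)²/8.26 + (4−9.57)²/9.57 = 15.6557
df = 2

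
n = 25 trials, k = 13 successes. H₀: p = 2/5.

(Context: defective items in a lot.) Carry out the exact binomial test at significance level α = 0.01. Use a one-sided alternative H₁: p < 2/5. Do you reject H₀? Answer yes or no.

Exact binomial: n=25, k=13, p₀=2/5=0.4000
P(X≤13) from Σ C(n,i)·p₀^i·(1−p₀)^(n−i)
p-value (one-sided, H₁ less) = 0.92220
At α=0.01: p ≥ α → fail to reject H₀

reject H₀: no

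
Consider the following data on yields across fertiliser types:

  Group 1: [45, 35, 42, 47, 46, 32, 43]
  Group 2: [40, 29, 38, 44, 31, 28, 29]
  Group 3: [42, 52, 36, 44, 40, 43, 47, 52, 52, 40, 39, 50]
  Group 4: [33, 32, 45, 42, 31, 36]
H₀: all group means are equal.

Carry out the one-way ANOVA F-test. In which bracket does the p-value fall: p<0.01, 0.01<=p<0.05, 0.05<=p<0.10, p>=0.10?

Group means [41.43, 34.14, 44.75, 36.50], grand mean 40.156
SSB = Σnᵢ(x̄ᵢ−x̄)² = 597.897; SSW = ΣΣ(x−x̄ᵢ)² = 966.321
MSB = 597.897/3 = 199.2991; MSW = 966.321/28 = 34.5115
F = MSB/MSW = 5.7749
df = (3, 28)
p-value (upper-tail) = 0.00332
→ bracket: p<0.01

p-value bracket: p<0.01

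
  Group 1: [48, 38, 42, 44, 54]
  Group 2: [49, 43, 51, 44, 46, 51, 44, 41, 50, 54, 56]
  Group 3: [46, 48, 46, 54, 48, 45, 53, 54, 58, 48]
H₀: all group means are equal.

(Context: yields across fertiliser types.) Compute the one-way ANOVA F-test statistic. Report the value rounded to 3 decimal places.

test statistic = 1.602

Group means [45.20, 48.09, 50.00], grand mean 48.269
SSB = Σnᵢ(x̄ᵢ−x̄)² = 77.406; SSW = ΣΣ(x−x̄ᵢ)² = 555.709
MSB = 77.406/2 = 38.7031; MSW = 555.709/23 = 24.1613
F = MSB/MSW = 1.6019
df = (2, 23)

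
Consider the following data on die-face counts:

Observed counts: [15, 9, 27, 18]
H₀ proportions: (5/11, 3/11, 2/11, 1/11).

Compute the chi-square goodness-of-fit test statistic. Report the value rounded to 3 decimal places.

test statistic = 52.239

n = 69; E_i = n·p_i = [31.36, 18.82, 12.55, 6.27]
χ² = (15−31.36)²/31.36 + (9−18.82)²/18.82 + (27−12.55)²/12.55 + (18−6.27)²/6.27 = 52.2391
df = 3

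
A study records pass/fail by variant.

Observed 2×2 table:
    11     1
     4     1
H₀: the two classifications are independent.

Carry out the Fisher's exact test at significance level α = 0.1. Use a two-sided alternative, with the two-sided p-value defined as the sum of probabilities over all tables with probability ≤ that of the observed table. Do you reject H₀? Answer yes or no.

reject H₀: no

Margins: r₁=12, r₂=5, c₁=15, c₂=2, n=17
p_obs = C(12,11)·C(5,4)/C(17,15); sum pmf over tables with pmf ≤ p_obs
p-value (two-sided) = 0.51471
At α=0.1: p ≥ α → fail to reject H₀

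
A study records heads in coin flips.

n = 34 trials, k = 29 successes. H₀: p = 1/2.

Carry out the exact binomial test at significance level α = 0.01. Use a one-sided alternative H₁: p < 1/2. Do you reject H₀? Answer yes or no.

reject H₀: no

Exact binomial: n=34, k=29, p₀=1/2=0.5000
P(X≤29) from Σ C(n,i)·p₀^i·(1−p₀)^(n−i)
p-value (one-sided, H₁ less) = 1.00000
At α=0.01: p ≥ α → fail to reject H₀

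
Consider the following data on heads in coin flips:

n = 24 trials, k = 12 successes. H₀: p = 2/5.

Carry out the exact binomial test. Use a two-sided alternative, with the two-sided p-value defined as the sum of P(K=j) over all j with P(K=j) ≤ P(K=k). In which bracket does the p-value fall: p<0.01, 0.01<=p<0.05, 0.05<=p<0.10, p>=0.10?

p-value bracket: p>=0.10

Exact binomial: n=24, k=12, p₀=2/5=0.4000
P(X=j) = C(n,j)·p₀^j·(1−p₀)^(n−j); p = Σ P(X=j) over j with P(X=j) ≤ P(X=12)
p-value (two-sided) = 0.40497
→ bracket: p>=0.10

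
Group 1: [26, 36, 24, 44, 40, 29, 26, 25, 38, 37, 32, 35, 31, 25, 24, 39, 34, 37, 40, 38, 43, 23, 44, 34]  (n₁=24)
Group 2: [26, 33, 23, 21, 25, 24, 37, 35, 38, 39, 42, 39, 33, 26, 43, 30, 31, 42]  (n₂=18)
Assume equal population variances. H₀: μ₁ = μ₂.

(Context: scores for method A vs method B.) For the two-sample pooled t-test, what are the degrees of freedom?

degrees of freedom = 40

df = n₁ + n₂ − 2 = 24 + 18 − 2 = 40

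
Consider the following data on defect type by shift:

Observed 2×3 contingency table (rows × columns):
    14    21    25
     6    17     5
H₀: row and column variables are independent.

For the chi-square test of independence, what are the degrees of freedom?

degrees of freedom = 2

df = (r−1)(c−1) = (2−1)·(3−1) = 2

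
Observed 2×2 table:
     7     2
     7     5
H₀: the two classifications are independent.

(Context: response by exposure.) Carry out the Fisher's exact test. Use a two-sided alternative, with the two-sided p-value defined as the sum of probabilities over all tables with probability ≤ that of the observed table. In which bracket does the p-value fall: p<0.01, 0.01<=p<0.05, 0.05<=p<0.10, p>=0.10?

p-value bracket: p>=0.10

Margins: r₁=9, r₂=12, c₁=14, c₂=7, n=21
p_obs = C(9,7)·C(12,7)/C(21,14); sum pmf over tables with pmf ≤ p_obs
p-value (two-sided) = 0.64241
→ bracket: p>=0.10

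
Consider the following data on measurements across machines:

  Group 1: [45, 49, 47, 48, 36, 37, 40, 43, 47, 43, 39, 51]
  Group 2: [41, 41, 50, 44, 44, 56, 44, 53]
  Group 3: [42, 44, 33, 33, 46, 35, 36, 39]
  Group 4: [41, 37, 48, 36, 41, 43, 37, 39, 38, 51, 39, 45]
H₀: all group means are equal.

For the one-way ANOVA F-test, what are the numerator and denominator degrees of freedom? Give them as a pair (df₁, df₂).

k = 4 groups, N = 40 total
df = (k−1, N−k) = (4−1, 40−4) = (3, 36)

degrees of freedom = [3, 36]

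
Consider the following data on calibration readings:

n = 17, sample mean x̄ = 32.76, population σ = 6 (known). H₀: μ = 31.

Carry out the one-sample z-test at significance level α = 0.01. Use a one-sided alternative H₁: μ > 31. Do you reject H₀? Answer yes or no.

SE = σ/√n = 6/√17 = 1.4552
z = (x̄−μ₀)/SE = (32.76−31)/1.4552 = 1.2094
p-value (one-sided, H₁ greater) = 0.11325
At α=0.01: p ≥ α → fail to reject H₀

reject H₀: no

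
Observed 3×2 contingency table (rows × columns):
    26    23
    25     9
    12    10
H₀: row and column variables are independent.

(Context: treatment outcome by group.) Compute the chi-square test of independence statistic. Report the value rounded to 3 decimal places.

test statistic = 3.849

Row totals [49, 34, 22], col totals [63, 42], n=105
χ² = (26−29.40)²/29.40 + (23−19.60)²/19.60 + (25−20.40)²/20.40 + (9−13.60)²/13.60 + (12−13.20)²/13.20 + (10−8.80)²/8.80 = 3.8489
df = 2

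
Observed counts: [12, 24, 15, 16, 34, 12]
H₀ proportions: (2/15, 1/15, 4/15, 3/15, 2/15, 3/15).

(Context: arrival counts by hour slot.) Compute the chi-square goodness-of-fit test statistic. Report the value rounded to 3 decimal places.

n = 113; E_i = n·p_i = [15.07, 7.53, 30.13, 22.60, 15.07, 22.60]
χ² = (12−15.07)²/15.07 + (24−7.53)²/7.53 + (15−30.13)²/30.13 + (16−22.60)²/22.60 + (34−15.07)²/15.07 + (12−22.60)²/22.60 = 74.9093
df = 5

test statistic = 74.909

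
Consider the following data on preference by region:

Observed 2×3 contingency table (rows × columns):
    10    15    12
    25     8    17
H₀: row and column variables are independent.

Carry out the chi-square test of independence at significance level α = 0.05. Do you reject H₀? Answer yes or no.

reject H₀: yes

Row totals [37, 50], col totals [35, 23, 29], n=87
χ² = (10−14.89)²/14.89 + (15−9.78)²/9.78 + (12−12.33)²/12.33 + (25−20.11)²/20.11 + (8−13.22)²/13.22 + (17−16.67)²/16.67 = 7.6493
df = 2
p-value (upper-tail) = 0.02183
At α=0.05: p < α → reject H₀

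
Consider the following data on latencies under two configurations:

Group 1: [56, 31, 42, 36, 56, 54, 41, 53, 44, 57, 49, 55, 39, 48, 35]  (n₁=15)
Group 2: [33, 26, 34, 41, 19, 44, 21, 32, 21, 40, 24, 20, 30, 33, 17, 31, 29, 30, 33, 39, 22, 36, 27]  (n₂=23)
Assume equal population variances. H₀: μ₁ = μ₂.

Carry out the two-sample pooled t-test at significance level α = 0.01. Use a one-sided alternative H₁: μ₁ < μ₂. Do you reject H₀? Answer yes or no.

reject H₀: no

x̄₁=46.400, s₁=8.724, n₁=15
x̄₂=29.652, s₂=7.560, n₂=23
s_p² = [14·8.724² + 22·7.560²]/36 = 64.5227
SE = √(s_p²·(1/15+1/23)) = 2.6659
t = (46.400−29.652)/2.6659 = 6.2823
df = 36
p-value (one-sided, H₁ less) = 1.00000
At α=0.01: p ≥ α → fail to reject H₀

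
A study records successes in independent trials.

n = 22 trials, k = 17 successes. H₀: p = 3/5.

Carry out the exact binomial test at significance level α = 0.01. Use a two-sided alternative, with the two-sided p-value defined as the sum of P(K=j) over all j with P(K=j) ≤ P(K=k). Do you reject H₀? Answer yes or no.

reject H₀: no

Exact binomial: n=22, k=17, p₀=3/5=0.6000
P(X=j) = C(n,j)·p₀^j·(1−p₀)^(n−j); p = Σ P(X=j) over j with P(X=j) ≤ P(X=17)
p-value (two-sided) = 0.12733
At α=0.01: p ≥ α → fail to reject H₀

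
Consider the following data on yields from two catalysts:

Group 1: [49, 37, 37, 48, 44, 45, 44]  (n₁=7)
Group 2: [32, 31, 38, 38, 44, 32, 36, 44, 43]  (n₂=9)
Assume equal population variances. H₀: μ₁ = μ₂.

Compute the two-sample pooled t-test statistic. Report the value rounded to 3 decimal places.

x̄₁=43.429, s₁=4.791, n₁=7
x̄₂=37.556, s₂=5.247, n₂=9
s_p² = [6·4.791² + 8·5.247²]/14 = 25.5669
SE = √(s_p²·(1/7+1/9)) = 2.5482
t = (43.429−37.556)/2.5482 = 2.3048
df = 14

test statistic = 2.305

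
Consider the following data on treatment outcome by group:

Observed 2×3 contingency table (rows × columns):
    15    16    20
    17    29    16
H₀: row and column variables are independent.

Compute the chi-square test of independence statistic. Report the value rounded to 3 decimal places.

test statistic = 3.285

Row totals [51, 62], col totals [32, 45, 36], n=113
χ² = (15−14.44)²/14.44 + (16−20.31)²/20.31 + (20−16.25)²/16.25 + (17−17.56)²/17.56 + (29−24.69)²/24.69 + (16−19.75)²/19.75 = 3.2853
df = 2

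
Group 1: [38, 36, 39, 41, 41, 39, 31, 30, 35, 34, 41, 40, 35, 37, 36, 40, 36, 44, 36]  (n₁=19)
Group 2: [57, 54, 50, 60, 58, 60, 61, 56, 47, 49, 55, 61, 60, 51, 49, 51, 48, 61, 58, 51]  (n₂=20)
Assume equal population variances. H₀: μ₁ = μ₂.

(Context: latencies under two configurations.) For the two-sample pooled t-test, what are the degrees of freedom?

df = n₁ + n₂ − 2 = 19 + 20 − 2 = 37

degrees of freedom = 37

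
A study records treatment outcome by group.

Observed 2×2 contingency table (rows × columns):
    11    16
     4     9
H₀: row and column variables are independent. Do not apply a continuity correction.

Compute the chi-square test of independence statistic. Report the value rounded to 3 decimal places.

Row totals [27, 13], col totals [15, 25], n=40
χ² = (11−10.12)²/10.12 + (16−16.88)²/16.88 + (4−4.88)²/4.88 + (9−8.12)²/8.12 = 0.3723
df = 1

test statistic = 0.372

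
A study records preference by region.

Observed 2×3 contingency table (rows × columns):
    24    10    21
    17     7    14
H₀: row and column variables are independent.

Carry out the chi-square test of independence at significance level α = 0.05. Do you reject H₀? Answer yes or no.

Row totals [55, 38], col totals [41, 17, 35], n=93
χ² = (24−24.25)²/24.25 + (10−10.05)²/10.05 + (21−20.70)²/20.70 + (17−16.75)²/16.75 + (7−6.95)²/6.95 + (14−14.30)²/14.30 = 0.0176
df = 2
p-value (upper-tail) = 0.99124
At α=0.05: p ≥ α → fail to reject H₀

reject H₀: no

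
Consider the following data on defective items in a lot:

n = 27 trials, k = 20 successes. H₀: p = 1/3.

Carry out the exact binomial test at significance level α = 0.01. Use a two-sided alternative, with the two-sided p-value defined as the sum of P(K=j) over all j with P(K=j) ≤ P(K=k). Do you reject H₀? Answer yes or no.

reject H₀: yes

Exact binomial: n=27, k=20, p₀=1/3=0.3333
P(X=j) = C(n,j)·p₀^j·(1−p₀)^(n−j); p = Σ P(X=j) over j with P(X=j) ≤ P(X=20)
p-value (two-sided) = 0.00002
At α=0.01: p < α → reject H₀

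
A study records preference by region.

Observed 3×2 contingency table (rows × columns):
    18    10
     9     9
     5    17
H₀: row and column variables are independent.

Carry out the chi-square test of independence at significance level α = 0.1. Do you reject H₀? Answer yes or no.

Row totals [28, 18, 22], col totals [32, 36], n=68
χ² = (18−13.18)²/13.18 + (10−14.82)²/14.82 + (9−8.47)²/8.47 + (9−9.53)²/9.53 + (5−10.35)²/10.35 + (17−11.65)²/11.65 = 8.6257
df = 2
p-value (upper-tail) = 0.01340
At α=0.1: p < α → reject H₀

reject H₀: yes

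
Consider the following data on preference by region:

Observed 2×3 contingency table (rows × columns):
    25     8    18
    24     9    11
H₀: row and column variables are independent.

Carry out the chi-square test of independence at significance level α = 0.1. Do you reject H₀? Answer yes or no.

reject H₀: no

Row totals [51, 44], col totals [49, 17, 29], n=95
χ² = (25−26.31)²/26.31 + (8−9.13)²/9.13 + (18−15.57)²/15.57 + (24−22.69)²/22.69 + (9−7.87)²/7.87 + (11−13.43)²/13.43 = 1.2599
df = 2
p-value (upper-tail) = 0.53261
At α=0.1: p ≥ α → fail to reject H₀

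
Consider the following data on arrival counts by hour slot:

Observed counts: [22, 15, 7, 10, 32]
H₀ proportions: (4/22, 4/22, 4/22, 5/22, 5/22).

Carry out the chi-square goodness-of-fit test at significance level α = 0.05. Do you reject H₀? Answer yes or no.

reject H₀: yes

n = 86; E_i = n·p_i = [15.64, 15.64, 15.64, 19.55, 19.55]
χ² = (22−15.64)²/15.64 + (15−15.64)²/15.64 + (7−15.64)²/15.64 + (10−19.55)²/19.55 + (32−19.55)²/19.55 = 19.9837
df = 4
p-value (upper-tail) = 0.00050
At α=0.05: p < α → reject H₀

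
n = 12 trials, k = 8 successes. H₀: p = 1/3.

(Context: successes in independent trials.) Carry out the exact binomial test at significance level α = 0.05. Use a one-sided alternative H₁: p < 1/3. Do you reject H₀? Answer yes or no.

Exact binomial: n=12, k=8, p₀=1/3=0.3333
P(X≤8) from Σ C(n,i)·p₀^i·(1−p₀)^(n−i)
p-value (one-sided, H₁ less) = 0.99614
At α=0.05: p ≥ α → fail to reject H₀

reject H₀: no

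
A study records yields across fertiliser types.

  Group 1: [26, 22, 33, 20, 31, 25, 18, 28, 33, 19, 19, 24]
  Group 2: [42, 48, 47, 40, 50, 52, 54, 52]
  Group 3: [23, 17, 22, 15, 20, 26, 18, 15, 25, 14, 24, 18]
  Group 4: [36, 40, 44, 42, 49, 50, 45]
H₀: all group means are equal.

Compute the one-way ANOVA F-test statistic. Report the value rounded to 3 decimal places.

test statistic = 75.610

Group means [24.83, 48.12, 19.75, 43.71], grand mean 31.436
SSB = Σnᵢ(x̄ᵢ−x̄)² = 5445.370; SSW = ΣΣ(x−x̄ᵢ)² = 840.220
MSB = 5445.370/3 = 1815.1232; MSW = 840.220/35 = 24.0063
F = MSB/MSW = 75.6103
df = (3, 35)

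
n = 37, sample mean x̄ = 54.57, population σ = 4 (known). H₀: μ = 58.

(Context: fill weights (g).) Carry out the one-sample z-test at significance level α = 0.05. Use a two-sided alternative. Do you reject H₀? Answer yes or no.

reject H₀: yes

SE = σ/√n = 4/√37 = 0.6576
z = (x̄−μ₀)/SE = (54.57−58)/0.6576 = -5.2160
p-value (two-sided) = 0.00000
At α=0.05: p < α → reject H₀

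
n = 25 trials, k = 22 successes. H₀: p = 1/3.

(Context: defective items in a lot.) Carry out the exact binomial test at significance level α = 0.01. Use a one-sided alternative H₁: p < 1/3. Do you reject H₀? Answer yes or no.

reject H₀: no

Exact binomial: n=25, k=22, p₀=1/3=0.3333
P(X≤22) from Σ C(n,i)·p₀^i·(1−p₀)^(n−i)
p-value (one-sided, H₁ less) = 1.00000
At α=0.01: p ≥ α → fail to reject H₀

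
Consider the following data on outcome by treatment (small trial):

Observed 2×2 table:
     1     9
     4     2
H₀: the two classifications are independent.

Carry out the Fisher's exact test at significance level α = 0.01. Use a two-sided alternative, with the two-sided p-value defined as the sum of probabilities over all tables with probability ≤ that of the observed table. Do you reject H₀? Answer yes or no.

reject H₀: no

Margins: r₁=10, r₂=6, c₁=5, c₂=11, n=16
p_obs = C(10,1)·C(6,4)/C(16,5); sum pmf over tables with pmf ≤ p_obs
p-value (two-sided) = 0.03571
At α=0.01: p ≥ α → fail to reject H₀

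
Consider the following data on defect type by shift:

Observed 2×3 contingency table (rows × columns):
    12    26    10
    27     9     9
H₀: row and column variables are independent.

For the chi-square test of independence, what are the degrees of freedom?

df = (r−1)(c−1) = (2−1)·(3−1) = 2

degrees of freedom = 2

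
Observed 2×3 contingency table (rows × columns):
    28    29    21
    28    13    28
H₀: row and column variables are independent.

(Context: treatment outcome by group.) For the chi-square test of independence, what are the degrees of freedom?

df = (r−1)(c−1) = (2−1)·(3−1) = 2

degrees of freedom = 2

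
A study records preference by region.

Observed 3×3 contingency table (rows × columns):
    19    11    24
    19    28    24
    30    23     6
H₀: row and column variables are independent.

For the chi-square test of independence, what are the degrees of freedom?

degrees of freedom = 4

df = (r−1)(c−1) = (3−1)·(3−1) = 4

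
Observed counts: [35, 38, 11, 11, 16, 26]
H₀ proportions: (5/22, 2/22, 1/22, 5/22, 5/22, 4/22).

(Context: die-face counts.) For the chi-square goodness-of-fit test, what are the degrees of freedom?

df = k − 1 = 6 − 1 = 5

degrees of freedom = 5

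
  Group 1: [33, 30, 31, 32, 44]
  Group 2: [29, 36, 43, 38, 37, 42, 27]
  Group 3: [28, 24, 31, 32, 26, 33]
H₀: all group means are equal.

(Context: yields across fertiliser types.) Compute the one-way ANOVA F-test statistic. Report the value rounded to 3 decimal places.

test statistic = 2.967

Group means [34.00, 36.00, 29.00], grand mean 33.111
SSB = Σnᵢ(x̄ᵢ−x̄)² = 163.778; SSW = ΣΣ(x−x̄ᵢ)² = 414.000
MSB = 163.778/2 = 81.8889; MSW = 414.000/15 = 27.6000
F = MSB/MSW = 2.9670
df = (2, 15)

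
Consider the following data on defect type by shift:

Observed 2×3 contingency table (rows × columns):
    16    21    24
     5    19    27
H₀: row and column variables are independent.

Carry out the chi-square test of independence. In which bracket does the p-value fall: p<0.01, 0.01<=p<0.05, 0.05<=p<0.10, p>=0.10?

Row totals [61, 51], col totals [21, 40, 51], n=112
χ² = (16−11.44)²/11.44 + (21−21.79)²/21.79 + (24−27.78)²/27.78 + (5−9.56)²/9.56 + (19−18.21)²/18.21 + (27−23.22)²/23.22 = 5.1869
df = 2
p-value (upper-tail) = 0.07476
→ bracket: 0.05<=p<0.10

p-value bracket: 0.05<=p<0.10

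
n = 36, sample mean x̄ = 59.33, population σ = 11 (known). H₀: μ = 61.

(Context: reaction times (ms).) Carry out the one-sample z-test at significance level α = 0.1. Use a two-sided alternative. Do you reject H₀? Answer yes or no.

reject H₀: no

SE = σ/√n = 11/√36 = 1.8333
z = (x̄−μ₀)/SE = (59.33−61)/1.8333 = -0.9109
p-value (two-sided) = 0.36234
At α=0.1: p ≥ α → fail to reject H₀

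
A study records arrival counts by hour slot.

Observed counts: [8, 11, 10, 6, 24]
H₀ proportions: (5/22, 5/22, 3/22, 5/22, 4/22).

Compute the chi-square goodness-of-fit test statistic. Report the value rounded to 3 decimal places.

n = 59; E_i = n·p_i = [13.41, 13.41, 8.05, 13.41, 10.73]
χ² = (8−13.41)²/13.41 + (11−13.41)²/13.41 + (10−8.05)²/8.05 + (6−13.41)²/13.41 + (24−10.73)²/10.73 = 23.6056
df = 4

test statistic = 23.606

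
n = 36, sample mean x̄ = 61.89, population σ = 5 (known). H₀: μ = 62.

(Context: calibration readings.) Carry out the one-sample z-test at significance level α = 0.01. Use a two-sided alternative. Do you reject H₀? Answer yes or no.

SE = σ/√n = 5/√36 = 0.8333
z = (x̄−μ₀)/SE = (61.89−62)/0.8333 = -0.1320
p-value (two-sided) = 0.89498
At α=0.01: p ≥ α → fail to reject H₀

reject H₀: no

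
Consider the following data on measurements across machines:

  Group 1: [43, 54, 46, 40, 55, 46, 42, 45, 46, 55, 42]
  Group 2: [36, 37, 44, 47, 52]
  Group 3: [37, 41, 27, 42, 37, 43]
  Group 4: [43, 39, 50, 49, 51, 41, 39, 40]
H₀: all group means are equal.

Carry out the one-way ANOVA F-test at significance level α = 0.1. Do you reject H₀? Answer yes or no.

reject H₀: yes

Group means [46.73, 43.20, 37.83, 44.00], grand mean 43.633
SSB = Σnᵢ(x̄ᵢ−x̄)² = 309.152; SSW = ΣΣ(x−x̄ᵢ)² = 839.815
MSB = 309.152/3 = 103.0505; MSW = 839.815/26 = 32.3006
F = MSB/MSW = 3.1904
df = (3, 26)
p-value (upper-tail) = 0.04021
At α=0.1: p < α → reject H₀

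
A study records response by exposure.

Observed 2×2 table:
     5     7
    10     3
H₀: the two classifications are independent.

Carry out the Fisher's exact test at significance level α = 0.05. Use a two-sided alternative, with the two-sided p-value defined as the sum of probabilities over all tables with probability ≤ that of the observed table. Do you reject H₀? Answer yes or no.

Margins: r₁=12, r₂=13, c₁=15, c₂=10, n=25
p_obs = C(12,5)·C(13,10)/C(25,15); sum pmf over tables with pmf ≤ p_obs
p-value (two-sided) = 0.11070
At α=0.05: p ≥ α → fail to reject H₀

reject H₀: no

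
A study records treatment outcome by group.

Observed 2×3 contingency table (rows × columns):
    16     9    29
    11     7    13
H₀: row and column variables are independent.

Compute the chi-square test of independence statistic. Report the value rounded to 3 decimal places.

Row totals [54, 31], col totals [27, 16, 42], n=85
χ² = (16−17.15)²/17.15 + (9−10.16)²/10.16 + (29−26.68)²/26.68 + (11−9.85)²/9.85 + (7−5.84)²/5.84 + (13−15.32)²/15.32 = 1.1304
df = 2

test statistic = 1.130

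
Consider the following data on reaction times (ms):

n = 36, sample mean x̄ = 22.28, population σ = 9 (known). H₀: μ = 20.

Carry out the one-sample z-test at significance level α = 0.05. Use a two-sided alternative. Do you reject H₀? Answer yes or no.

SE = σ/√n = 9/√36 = 1.5000
z = (x̄−μ₀)/SE = (22.28−20)/1.5000 = 1.5200
p-value (two-sided) = 0.12851
At α=0.05: p ≥ α → fail to reject H₀

reject H₀: no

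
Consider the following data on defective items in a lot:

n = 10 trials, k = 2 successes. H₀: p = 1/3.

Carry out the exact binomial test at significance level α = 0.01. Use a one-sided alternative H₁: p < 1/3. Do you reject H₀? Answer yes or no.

Exact binomial: n=10, k=2, p₀=1/3=0.3333
P(X≤2) from Σ C(n,i)·p₀^i·(1−p₀)^(n−i)
p-value (one-sided, H₁ less) = 0.29914
At α=0.01: p ≥ α → fail to reject H₀

reject H₀: no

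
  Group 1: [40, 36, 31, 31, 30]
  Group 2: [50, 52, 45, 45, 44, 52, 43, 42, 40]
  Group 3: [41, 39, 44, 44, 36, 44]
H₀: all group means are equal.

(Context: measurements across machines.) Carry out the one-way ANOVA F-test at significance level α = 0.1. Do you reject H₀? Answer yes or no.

Group means [33.60, 45.89, 41.33], grand mean 41.450
SSB = Σnᵢ(x̄ᵢ−x̄)² = 485.528; SSW = ΣΣ(x−x̄ᵢ)² = 283.422
MSB = 485.528/2 = 242.7639; MSW = 283.422/17 = 16.6719
F = MSB/MSW = 14.5613
df = (2, 17)
p-value (upper-tail) = 0.00021
At α=0.1: p < α → reject H₀

reject H₀: yes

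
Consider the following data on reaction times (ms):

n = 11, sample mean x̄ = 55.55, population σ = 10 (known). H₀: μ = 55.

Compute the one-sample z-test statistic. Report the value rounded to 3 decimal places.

test statistic = 0.182

SE = σ/√n = 10/√11 = 3.0151
z = (x̄−μ₀)/SE = (55.55−55)/3.0151 = 0.1824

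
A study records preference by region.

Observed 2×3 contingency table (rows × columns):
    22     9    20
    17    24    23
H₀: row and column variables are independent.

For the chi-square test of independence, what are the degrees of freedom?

df = (r−1)(c−1) = (2−1)·(3−1) = 2

degrees of freedom = 2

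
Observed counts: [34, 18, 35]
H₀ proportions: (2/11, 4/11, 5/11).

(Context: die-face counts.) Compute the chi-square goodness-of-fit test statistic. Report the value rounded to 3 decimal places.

test statistic = 27.299

n = 87; E_i = n·p_i = [15.82, 31.64, 39.55]
χ² = (34−15.82)²/15.82 + (18−31.64)²/31.64 + (35−39.55)²/39.55 = 27.2989
df = 2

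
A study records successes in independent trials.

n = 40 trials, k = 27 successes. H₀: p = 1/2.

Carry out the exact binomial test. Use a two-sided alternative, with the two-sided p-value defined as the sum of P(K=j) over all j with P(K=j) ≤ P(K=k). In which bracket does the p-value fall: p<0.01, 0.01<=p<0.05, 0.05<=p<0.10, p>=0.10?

p-value bracket: 0.01<=p<0.05

Exact binomial: n=40, k=27, p₀=1/2=0.5000
P(X=j) = C(n,j)·p₀^j·(1−p₀)^(n−j); p = Σ P(X=j) over j with P(X=j) ≤ P(X=27)
p-value (two-sided) = 0.03848
→ bracket: 0.01<=p<0.05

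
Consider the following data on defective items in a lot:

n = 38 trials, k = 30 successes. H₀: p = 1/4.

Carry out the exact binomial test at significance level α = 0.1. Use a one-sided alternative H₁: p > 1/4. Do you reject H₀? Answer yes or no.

reject H₀: yes

Exact binomial: n=38, k=30, p₀=1/4=0.2500
P(X≥30) from Σ C(n,i)·p₀^i·(1−p₀)^(n−i)
p-value (one-sided, H₁ greater) = 0.00000
At α=0.1: p < α → reject H₀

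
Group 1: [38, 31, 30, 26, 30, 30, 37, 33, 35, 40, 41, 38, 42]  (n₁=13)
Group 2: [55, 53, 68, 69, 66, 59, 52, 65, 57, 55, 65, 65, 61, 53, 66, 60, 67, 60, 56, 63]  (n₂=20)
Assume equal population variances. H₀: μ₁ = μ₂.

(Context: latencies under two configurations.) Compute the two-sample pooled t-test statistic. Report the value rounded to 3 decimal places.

test statistic = -13.693

x̄₁=34.692, s₁=5.056, n₁=13
x̄₂=60.750, s₂=5.514, n₂=20
s_p² = [12·5.056² + 19·5.514²]/31 = 28.5329
SE = √(s_p²·(1/13+1/20)) = 1.9030
t = (34.692−60.750)/1.9030 = -13.6928
df = 31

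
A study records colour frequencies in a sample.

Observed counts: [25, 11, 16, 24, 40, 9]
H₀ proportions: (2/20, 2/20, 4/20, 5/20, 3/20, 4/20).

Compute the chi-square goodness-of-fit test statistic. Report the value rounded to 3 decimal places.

test statistic = 51.925

n = 125; E_i = n·p_i = [12.50, 12.50, 25.00, 31.25, 18.75, 25.00]
χ² = (25−12.50)²/12.50 + (11−12.50)²/12.50 + (16−25.00)²/25.00 + (24−31.25)²/31.25 + (40−18.75)²/18.75 + (9−25.00)²/25.00 = 51.9253
df = 5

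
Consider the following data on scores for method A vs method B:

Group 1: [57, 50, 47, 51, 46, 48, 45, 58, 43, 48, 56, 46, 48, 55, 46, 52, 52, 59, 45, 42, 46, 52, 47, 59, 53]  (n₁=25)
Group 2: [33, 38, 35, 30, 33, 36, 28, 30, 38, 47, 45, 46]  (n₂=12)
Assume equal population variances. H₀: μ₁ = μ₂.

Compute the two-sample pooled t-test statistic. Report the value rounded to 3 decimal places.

test statistic = 6.911

x̄₁=50.040, s₁=5.062, n₁=25
x̄₂=36.583, s₂=6.473, n₂=12
s_p² = [24·5.062² + 11·6.473²]/35 = 30.7393
SE = √(s_p²·(1/25+1/12)) = 1.9471
t = (50.040−36.583)/1.9471 = 6.9111
df = 35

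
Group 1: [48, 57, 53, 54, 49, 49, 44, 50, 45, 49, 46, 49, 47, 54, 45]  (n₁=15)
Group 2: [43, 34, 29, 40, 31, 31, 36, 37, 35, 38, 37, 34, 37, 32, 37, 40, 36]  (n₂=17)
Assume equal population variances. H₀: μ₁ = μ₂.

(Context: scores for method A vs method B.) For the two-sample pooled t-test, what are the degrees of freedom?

degrees of freedom = 30

df = n₁ + n₂ − 2 = 15 + 17 − 2 = 30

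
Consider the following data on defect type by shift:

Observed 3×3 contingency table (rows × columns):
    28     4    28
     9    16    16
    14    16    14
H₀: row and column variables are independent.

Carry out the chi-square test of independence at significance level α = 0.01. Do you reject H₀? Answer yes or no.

Row totals [60, 41, 44], col totals [51, 36, 58], n=145
χ² = (28−21.10)²/21.10 + (4−14.90)²/14.90 + (28−24.00)²/24.00 + (9−14.42)²/14.42 + (16−10.18)²/10.18 + (16−16.40)²/16.40 + (14−15.48)²/15.48 + (16−10.92)²/10.92 + (14−17.60)²/17.60 = 19.5024
df = 4
p-value (upper-tail) = 0.00063
At α=0.01: p < α → reject H₀

reject H₀: yes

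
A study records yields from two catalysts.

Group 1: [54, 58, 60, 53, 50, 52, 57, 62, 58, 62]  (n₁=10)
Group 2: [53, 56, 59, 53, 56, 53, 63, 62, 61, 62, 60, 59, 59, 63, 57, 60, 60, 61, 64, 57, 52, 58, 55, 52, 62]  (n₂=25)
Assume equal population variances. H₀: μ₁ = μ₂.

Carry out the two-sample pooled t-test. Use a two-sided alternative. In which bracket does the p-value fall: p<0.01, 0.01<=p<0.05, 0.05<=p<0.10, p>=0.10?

p-value bracket: p>=0.10

x̄₁=56.600, s₁=4.195, n₁=10
x̄₂=58.280, s₂=3.714, n₂=25
s_p² = [9·4.195² + 24·3.714²]/33 = 14.8315
SE = √(s_p²·(1/10+1/25)) = 1.4410
t = (56.600−58.280)/1.4410 = -1.1659
df = 33
p-value (two-sided) = 0.25202
→ bracket: p>=0.10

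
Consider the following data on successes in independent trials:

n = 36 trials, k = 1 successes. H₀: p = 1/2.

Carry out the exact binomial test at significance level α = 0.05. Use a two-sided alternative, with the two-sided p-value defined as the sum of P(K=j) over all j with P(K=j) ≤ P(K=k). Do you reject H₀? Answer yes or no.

Exact binomial: n=36, k=1, p₀=1/2=0.5000
P(X=j) = C(n,j)·p₀^j·(1−p₀)^(n−j); p = Σ P(X=j) over j with P(X=j) ≤ P(X=1)
p-value (two-sided) = 0.00000
At α=0.05: p < α → reject H₀

reject H₀: yes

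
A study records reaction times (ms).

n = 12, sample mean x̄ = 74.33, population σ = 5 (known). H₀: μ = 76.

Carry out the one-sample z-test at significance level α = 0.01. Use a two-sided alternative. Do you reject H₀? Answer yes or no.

reject H₀: no

SE = σ/√n = 5/√12 = 1.4434
z = (x̄−μ₀)/SE = (74.33−76)/1.4434 = -1.1570
p-value (two-sided) = 0.24727
At α=0.01: p ≥ α → fail to reject H₀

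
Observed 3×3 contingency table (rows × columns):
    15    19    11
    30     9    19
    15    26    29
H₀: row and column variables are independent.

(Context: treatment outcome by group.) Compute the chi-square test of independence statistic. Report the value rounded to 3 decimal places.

test statistic = 17.903

Row totals [45, 58, 70], col totals [60, 54, 59], n=173
χ² = (15−15.61)²/15.61 + (19−14.05)²/14.05 + (11−15.35)²/15.35 + (30−20.12)²/20.12 + (9−18.10)²/18.10 + (19−19.78)²/19.78 + (15−24.28)²/24.28 + (26−21.85)²/21.85 + (29−23.87)²/23.87 = 17.9026
df = 4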